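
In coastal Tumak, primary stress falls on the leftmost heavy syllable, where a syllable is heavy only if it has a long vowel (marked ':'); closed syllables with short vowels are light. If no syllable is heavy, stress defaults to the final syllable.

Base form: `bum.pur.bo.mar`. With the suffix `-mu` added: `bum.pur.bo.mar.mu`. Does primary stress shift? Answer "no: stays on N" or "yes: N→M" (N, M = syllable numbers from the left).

Base `bum.pur.bo.mar` (4 syllables):
  Weights: 1 bum L, 2 pur L, 3 bo L, 4 mar L.
  No heavy syllable in the domain; default to the final syllable = syllable 4.
  → primary stress on syllable 4.
Suffixed `bum.pur.bo.mar.mu` (5 syllables):
  Weights: 1 bum L, 2 pur L, 3 bo L, 4 mar L, 5 mu L.
  No heavy syllable in the domain; default to the final syllable = syllable 5.
  → primary stress on syllable 5.

yes: 4→5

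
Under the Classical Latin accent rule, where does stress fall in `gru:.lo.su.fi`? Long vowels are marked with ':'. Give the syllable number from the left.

Classical Latin: stress the penult if heavy (long vowel or closed), else the antepenult.
Weights: 2 lo L, 3 su L, 4 fi L.
The penult (syllable 3, su) is light, so stress falls on the antepenult (syllable 2, lo).
Stress on syllable 2: gru:.ˈlo.su.fi.

2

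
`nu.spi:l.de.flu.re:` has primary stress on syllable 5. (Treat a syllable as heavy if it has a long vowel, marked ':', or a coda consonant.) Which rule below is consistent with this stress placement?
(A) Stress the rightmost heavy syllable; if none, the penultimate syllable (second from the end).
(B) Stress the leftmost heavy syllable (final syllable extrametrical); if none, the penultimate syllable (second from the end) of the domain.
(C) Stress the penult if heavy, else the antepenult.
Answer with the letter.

A

Rule A → syllable 5 ✓.
Rule B → syllable 2 (observed: 5).
Rule C → syllable 3 (observed: 5).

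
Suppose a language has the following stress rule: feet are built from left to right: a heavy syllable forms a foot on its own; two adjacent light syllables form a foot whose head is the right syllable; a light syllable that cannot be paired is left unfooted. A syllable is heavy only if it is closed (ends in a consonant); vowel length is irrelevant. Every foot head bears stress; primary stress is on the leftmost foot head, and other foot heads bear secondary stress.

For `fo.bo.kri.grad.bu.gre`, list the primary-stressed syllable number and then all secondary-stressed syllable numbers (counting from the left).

Weights: 1 fo L, 2 bo L, 3 kri L, 4 grad H, 5 bu L, 6 gre L.
Parse left to right (heavy = foot alone; LL = one foot; stranded L unfooted): (fo.ˈbo) kri (ˈgrad) (bu.ˈgre).
Foot heads: 2, 4, 6.
Primary stress on the leftmost head = syllable 2.
Secondary stress on 4, 6: fo.ˈbo.kri.ˌgrad.bu.ˌgre.

primary 2, secondary 4, 6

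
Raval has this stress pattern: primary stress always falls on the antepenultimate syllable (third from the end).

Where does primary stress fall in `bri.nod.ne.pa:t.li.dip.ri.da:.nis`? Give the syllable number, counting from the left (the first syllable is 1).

The word has 9 syllables; the antepenultimate syllable (third from the end) is syllable 7 (ri).
Primary stress: syllable 7 → bri.nod.ne.pa:t.li.dip.ˈri.da:.nis.

7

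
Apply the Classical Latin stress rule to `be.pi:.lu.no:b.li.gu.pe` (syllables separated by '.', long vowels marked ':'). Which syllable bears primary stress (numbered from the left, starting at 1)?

Classical Latin: stress the penult if heavy (long vowel or closed), else the antepenult.
Weights: 5 li L, 6 gu L, 7 pe L.
The penult (syllable 6, gu) is light, so stress falls on the antepenult (syllable 5, li).
Stress on syllable 5: be.pi:.lu.no:b.ˈli.gu.pe.

5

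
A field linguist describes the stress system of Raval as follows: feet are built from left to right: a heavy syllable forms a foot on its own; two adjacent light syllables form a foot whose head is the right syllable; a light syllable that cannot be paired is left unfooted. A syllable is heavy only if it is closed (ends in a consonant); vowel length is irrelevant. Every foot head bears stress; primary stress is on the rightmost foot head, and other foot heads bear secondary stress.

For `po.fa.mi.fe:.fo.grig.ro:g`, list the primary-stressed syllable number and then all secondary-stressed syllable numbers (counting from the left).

primary 7, secondary 2, 4, 6

Weights: 1 po L, 2 fa L, 3 mi L, 4 fe: L, 5 fo L, 6 grig H, 7 ro:g H.
Parse left to right (heavy = foot alone; LL = one foot; stranded L unfooted): (po.ˈfa) (mi.ˈfe:) fo (ˈgrig) (ˈro:g).
Foot heads: 2, 4, 6, 7.
Primary stress on the rightmost head = syllable 7.
Secondary stress on 2, 4, 6: po.ˌfa.mi.ˌfe:.fo.ˌgrig.ˈro:g.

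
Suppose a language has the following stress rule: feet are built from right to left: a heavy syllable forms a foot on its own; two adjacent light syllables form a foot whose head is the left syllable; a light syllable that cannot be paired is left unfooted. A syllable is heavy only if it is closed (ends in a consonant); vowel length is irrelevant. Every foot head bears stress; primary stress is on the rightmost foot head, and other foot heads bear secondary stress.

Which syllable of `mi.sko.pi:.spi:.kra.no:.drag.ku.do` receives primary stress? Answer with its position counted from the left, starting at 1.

Weights: 1 mi L, 2 sko L, 3 pi: L, 4 spi: L, 5 kra L, 6 no: L, 7 drag H, 8 ku L, 9 do L.
Parse right to left (heavy = foot alone; LL = one foot; stranded L unfooted): (ˈmi.sko) (ˈpi:.spi:) (ˈkra.no:) (ˈdrag) (ˈku.do).
Foot heads: 1, 3, 5, 7, 8.
Primary stress on the rightmost head = syllable 8.
Primary stress: syllable 8 → mi.sko.pi:.spi:.kra.no:.drag.ˈku.do.

8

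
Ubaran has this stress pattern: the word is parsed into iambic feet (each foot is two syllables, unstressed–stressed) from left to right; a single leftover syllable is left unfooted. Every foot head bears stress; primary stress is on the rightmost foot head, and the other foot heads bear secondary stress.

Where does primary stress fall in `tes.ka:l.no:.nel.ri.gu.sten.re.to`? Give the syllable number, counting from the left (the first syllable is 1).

8

Parse left to right into iambic (σˈσ) feet: (tes.ˈka:l) (no:.ˈnel) (ri.ˈgu) (sten.ˈre) to. Syllable 9 is left unfooted.
Foot heads (stressed positions): 2, 4, 6, 8.
End Rule Rightmost: primary stress on the rightmost head = syllable 8.
Primary stress: syllable 8 → tes.ka:l.no:.nel.ri.gu.sten.ˈre.to.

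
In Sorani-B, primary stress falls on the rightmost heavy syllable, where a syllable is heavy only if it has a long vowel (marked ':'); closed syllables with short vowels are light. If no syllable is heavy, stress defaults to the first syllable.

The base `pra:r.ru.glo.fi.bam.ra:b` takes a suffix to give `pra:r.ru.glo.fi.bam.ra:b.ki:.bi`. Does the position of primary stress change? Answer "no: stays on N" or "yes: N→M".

yes: 6→7

Base `pra:r.ru.glo.fi.bam.ra:b` (6 syllables):
  Weights: 1 pra:r H, 2 ru L, 3 glo L, 4 fi L, 5 bam L, 6 ra:b H.
  Heavy syllables in the domain: 1, 6. The rightmost is syllable 6 (ra:b).
  → primary stress on syllable 6.
Suffixed `pra:r.ru.glo.fi.bam.ra:b.ki:.bi` (8 syllables):
  Weights: 1 pra:r H, 2 ru L, 3 glo L, 4 fi L, 5 bam L, 6 ra:b H, 7 ki: H, 8 bi L.
  Heavy syllables in the domain: 1, 6, 7. The rightmost is syllable 7 (ki:).
  → primary stress on syllable 7.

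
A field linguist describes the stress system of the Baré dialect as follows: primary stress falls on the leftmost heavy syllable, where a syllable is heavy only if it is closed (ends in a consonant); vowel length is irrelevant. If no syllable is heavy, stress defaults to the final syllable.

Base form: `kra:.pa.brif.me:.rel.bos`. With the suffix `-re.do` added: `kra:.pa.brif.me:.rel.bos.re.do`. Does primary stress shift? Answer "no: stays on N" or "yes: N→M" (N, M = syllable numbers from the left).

no: stays on 3

Base `kra:.pa.brif.me:.rel.bos` (6 syllables):
  Weights: 1 kra: L, 2 pa L, 3 brif H, 4 me: L, 5 rel H, 6 bos H.
  Heavy syllables in the domain: 3, 5, 6. The leftmost is syllable 3 (brif).
  → primary stress on syllable 3.
Suffixed `kra:.pa.brif.me:.rel.bos.re.do` (8 syllables):
  Weights: 1 kra: L, 2 pa L, 3 brif H, 4 me: L, 5 rel H, 6 bos H, 7 re L, 8 do L.
  Heavy syllables in the domain: 3, 5, 6. The leftmost is syllable 3 (brif).
  → primary stress on syllable 3.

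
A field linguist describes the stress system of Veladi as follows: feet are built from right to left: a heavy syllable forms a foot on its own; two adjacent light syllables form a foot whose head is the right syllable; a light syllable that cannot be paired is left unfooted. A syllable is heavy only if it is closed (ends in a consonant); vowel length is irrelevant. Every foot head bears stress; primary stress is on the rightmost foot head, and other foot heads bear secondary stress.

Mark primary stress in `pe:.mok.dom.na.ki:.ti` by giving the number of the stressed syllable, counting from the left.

Weights: 1 pe: L, 2 mok H, 3 dom H, 4 na L, 5 ki: L, 6 ti L.
Parse right to left (heavy = foot alone; LL = one foot; stranded L unfooted): pe: (ˈmok) (ˈdom) na (ki:.ˈti).
Foot heads: 2, 3, 6.
Primary stress on the rightmost head = syllable 6.
Primary stress: syllable 6 → pe:.mok.dom.na.ki:.ˈti.

6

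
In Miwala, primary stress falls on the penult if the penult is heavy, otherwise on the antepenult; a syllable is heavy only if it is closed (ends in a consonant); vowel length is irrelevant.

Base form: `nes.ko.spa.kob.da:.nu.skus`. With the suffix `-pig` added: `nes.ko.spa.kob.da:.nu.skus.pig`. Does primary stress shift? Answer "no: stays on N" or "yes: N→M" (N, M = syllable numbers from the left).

yes: 5→7

Base `nes.ko.spa.kob.da:.nu.skus` (7 syllables):
  Weights: 5 da: L, 6 nu L, 7 skus H.
  The penult (syllable 6, nu) is light, so stress falls on the antepenult (syllable 5, da:).
  → primary stress on syllable 5.
Suffixed `nes.ko.spa.kob.da:.nu.skus.pig` (8 syllables):
  Weights: 6 nu L, 7 skus H, 8 pig H.
  The penult (syllable 7, skus) is heavy, so it takes stress.
  → primary stress on syllable 7.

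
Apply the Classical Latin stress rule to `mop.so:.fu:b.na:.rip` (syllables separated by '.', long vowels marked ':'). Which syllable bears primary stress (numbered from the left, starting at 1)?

Classical Latin: stress the penult if heavy (long vowel or closed), else the antepenult.
Weights: 3 fu:b H, 4 na: H, 5 rip H.
The penult (syllable 4, na:) is heavy, so it takes stress.
Stress on syllable 4: mop.so:.fu:b.ˈna:.rip.

4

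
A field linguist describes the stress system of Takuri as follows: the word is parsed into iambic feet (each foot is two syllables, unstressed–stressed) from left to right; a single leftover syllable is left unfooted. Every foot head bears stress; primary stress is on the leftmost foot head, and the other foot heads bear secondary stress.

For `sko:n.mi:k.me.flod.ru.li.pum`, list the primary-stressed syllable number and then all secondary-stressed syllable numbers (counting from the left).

Parse left to right into iambic (σˈσ) feet: (sko:n.ˈmi:k) (me.ˈflod) (ru.ˈli) pum. Syllable 7 is left unfooted.
Foot heads (stressed positions): 2, 4, 6.
End Rule Leftmost: primary stress on the leftmost head = syllable 2.
Secondary stress on 4, 6: sko:n.ˈmi:k.me.ˌflod.ru.ˌli.pum.

primary 2, secondary 4, 6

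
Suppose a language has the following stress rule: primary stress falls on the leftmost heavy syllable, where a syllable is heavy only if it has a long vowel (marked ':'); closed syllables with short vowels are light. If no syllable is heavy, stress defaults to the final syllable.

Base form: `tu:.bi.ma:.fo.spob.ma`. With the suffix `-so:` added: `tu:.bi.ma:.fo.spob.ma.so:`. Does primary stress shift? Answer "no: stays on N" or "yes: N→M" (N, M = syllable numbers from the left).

Base `tu:.bi.ma:.fo.spob.ma` (6 syllables):
  Weights: 1 tu: H, 2 bi L, 3 ma: H, 4 fo L, 5 spob L, 6 ma L.
  Heavy syllables in the domain: 1, 3. The leftmost is syllable 1 (tu:).
  → primary stress on syllable 1.
Suffixed `tu:.bi.ma:.fo.spob.ma.so:` (7 syllables):
  Weights: 1 tu: H, 2 bi L, 3 ma: H, 4 fo L, 5 spob L, 6 ma L, 7 so: H.
  Heavy syllables in the domain: 1, 3, 7. The leftmost is syllable 1 (tu:).
  → primary stress on syllable 1.

no: stays on 1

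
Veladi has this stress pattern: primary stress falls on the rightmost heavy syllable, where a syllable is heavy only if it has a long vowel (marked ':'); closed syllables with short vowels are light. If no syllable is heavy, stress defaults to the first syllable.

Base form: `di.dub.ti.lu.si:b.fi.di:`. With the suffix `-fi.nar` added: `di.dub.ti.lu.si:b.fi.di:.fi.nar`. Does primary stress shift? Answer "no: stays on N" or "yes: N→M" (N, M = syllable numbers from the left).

Base `di.dub.ti.lu.si:b.fi.di:` (7 syllables):
  Weights: 1 di L, 2 dub L, 3 ti L, 4 lu L, 5 si:b H, 6 fi L, 7 di: H.
  Heavy syllables in the domain: 5, 7. The rightmost is syllable 7 (di:).
  → primary stress on syllable 7.
Suffixed `di.dub.ti.lu.si:b.fi.di:.fi.nar` (9 syllables):
  Weights: 1 di L, 2 dub L, 3 ti L, 4 lu L, 5 si:b H, 6 fi L, 7 di: H, 8 fi L, 9 nar L.
  Heavy syllables in the domain: 5, 7. The rightmost is syllable 7 (di:).
  → primary stress on syllable 7.

no: stays on 7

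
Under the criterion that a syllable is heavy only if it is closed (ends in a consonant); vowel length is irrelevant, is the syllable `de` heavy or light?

`de`: short vowel, open (no coda). Open (no coda) → light.

light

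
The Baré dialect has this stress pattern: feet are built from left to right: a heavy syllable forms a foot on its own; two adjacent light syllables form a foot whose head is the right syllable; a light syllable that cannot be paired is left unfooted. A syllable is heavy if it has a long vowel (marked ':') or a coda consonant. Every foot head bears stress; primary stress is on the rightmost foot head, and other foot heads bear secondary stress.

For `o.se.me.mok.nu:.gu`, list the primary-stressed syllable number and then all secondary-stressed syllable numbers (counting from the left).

Weights: 1 o L, 2 se L, 3 me L, 4 mok H, 5 nu: H, 6 gu L.
Parse left to right (heavy = foot alone; LL = one foot; stranded L unfooted): (o.ˈse) me (ˈmok) (ˈnu:) gu.
Foot heads: 2, 4, 5.
Primary stress on the rightmost head = syllable 5.
Secondary stress on 2, 4: o.ˌse.me.ˌmok.ˈnu:.gu.

primary 5, secondary 2, 4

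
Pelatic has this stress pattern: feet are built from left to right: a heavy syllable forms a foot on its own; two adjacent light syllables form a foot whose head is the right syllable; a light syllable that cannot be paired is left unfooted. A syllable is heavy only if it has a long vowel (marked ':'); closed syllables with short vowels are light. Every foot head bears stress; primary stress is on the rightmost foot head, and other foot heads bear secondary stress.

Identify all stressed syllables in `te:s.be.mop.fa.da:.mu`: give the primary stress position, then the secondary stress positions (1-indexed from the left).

Weights: 1 te:s H, 2 be L, 3 mop L, 4 fa L, 5 da: H, 6 mu L.
Parse left to right (heavy = foot alone; LL = one foot; stranded L unfooted): (ˈte:s) (be.ˈmop) fa (ˈda:) mu.
Foot heads: 1, 3, 5.
Primary stress on the rightmost head = syllable 5.
Secondary stress on 1, 3: ˌte:s.be.ˌmop.fa.ˈda:.mu.

primary 5, secondary 1, 3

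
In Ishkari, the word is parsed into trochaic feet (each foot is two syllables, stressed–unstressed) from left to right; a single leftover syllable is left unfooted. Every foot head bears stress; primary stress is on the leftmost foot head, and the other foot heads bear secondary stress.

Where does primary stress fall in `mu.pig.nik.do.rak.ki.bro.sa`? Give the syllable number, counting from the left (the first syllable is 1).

1

Parse left to right into trochaic (ˈσσ) feet: (ˈmu.pig) (ˈnik.do) (ˈrak.ki) (ˈbro.sa).
Foot heads (stressed positions): 1, 3, 5, 7.
End Rule Leftmost: primary stress on the leftmost head = syllable 1.
Primary stress: syllable 1 → ˈmu.pig.nik.do.rak.ki.bro.sa.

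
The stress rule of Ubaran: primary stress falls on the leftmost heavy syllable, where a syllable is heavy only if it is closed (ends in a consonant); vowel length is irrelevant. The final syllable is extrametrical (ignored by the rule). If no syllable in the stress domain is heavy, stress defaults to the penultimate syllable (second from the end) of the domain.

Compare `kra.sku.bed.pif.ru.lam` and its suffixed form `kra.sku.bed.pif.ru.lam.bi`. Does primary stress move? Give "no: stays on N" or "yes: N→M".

Base `kra.sku.bed.pif.ru.lam` (6 syllables):
  The final syllable (6, lam) is extrametrical; the stress domain is syllables 1–5.
  Weights: 1 kra L, 2 sku L, 3 bed H, 4 pif H, 5 ru L.
  Heavy syllables in the domain: 3, 4. The leftmost is syllable 3 (bed).
  → primary stress on syllable 3.
Suffixed `kra.sku.bed.pif.ru.lam.bi` (7 syllables):
  The final syllable (7, bi) is extrametrical; the stress domain is syllables 1–6.
  Weights: 1 kra L, 2 sku L, 3 bed H, 4 pif H, 5 ru L, 6 lam H.
  Heavy syllables in the domain: 3, 4, 6. The leftmost is syllable 3 (bed).
  → primary stress on syllable 3.

no: stays on 3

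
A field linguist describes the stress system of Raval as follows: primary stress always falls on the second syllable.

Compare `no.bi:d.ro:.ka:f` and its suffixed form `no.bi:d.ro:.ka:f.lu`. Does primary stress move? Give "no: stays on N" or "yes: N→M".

no: stays on 2

Base `no.bi:d.ro:.ka:f` (4 syllables):
  The word has 4 syllables; the second syllable is syllable 2 (bi:d).
  → primary stress on syllable 2.
Suffixed `no.bi:d.ro:.ka:f.lu` (5 syllables):
  The word has 5 syllables; the second syllable is syllable 2 (bi:d).
  → primary stress on syllable 2.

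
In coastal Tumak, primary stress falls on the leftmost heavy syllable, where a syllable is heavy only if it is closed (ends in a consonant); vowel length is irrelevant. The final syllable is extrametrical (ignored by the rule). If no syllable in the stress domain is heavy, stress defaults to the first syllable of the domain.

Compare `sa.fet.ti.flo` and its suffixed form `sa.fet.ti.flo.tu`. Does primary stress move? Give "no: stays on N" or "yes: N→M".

Base `sa.fet.ti.flo` (4 syllables):
  The final syllable (4, flo) is extrametrical; the stress domain is syllables 1–3.
  Weights: 1 sa L, 2 fet H, 3 ti L.
  Heavy syllables in the domain: 2. The leftmost is syllable 2 (fet).
  → primary stress on syllable 2.
Suffixed `sa.fet.ti.flo.tu` (5 syllables):
  The final syllable (5, tu) is extrametrical; the stress domain is syllables 1–4.
  Weights: 1 sa L, 2 fet H, 3 ti L, 4 flo L.
  Heavy syllables in the domain: 2. The leftmost is syllable 2 (fet).
  → primary stress on syllable 2.

no: stays on 2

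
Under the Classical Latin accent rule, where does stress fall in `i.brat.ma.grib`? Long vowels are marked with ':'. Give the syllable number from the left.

2

Classical Latin: stress the penult if heavy (long vowel or closed), else the antepenult.
Weights: 2 brat H, 3 ma L, 4 grib H.
The penult (syllable 3, ma) is light, so stress falls on the antepenult (syllable 2, brat).
Stress on syllable 2: i.ˈbrat.ma.grib.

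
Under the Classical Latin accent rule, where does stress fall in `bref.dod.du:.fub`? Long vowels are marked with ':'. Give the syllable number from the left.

3

Classical Latin: stress the penult if heavy (long vowel or closed), else the antepenult.
Weights: 2 dod H, 3 du: H, 4 fub H.
The penult (syllable 3, du:) is heavy, so it takes stress.
Stress on syllable 3: bref.dod.ˈdu:.fub.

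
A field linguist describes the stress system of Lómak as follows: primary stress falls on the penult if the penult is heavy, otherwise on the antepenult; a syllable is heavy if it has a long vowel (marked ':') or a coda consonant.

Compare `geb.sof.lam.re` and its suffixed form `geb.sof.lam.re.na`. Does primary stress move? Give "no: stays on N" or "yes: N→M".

Base `geb.sof.lam.re` (4 syllables):
  Weights: 2 sof H, 3 lam H, 4 re L.
  The penult (syllable 3, lam) is heavy, so it takes stress.
  → primary stress on syllable 3.
Suffixed `geb.sof.lam.re.na` (5 syllables):
  Weights: 3 lam H, 4 re L, 5 na L.
  The penult (syllable 4, re) is light, so stress falls on the antepenult (syllable 3, lam).
  → primary stress on syllable 3.

no: stays on 3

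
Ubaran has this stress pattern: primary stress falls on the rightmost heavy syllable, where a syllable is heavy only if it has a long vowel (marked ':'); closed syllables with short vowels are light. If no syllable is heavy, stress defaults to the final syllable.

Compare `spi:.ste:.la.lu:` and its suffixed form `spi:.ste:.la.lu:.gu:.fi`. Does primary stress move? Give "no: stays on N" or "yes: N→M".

Base `spi:.ste:.la.lu:` (4 syllables):
  Weights: 1 spi: H, 2 ste: H, 3 la L, 4 lu: H.
  Heavy syllables in the domain: 1, 2, 4. The rightmost is syllable 4 (lu:).
  → primary stress on syllable 4.
Suffixed `spi:.ste:.la.lu:.gu:.fi` (6 syllables):
  Weights: 1 spi: H, 2 ste: H, 3 la L, 4 lu: H, 5 gu: H, 6 fi L.
  Heavy syllables in the domain: 1, 2, 4, 5. The rightmost is syllable 5 (gu:).
  → primary stress on syllable 5.

yes: 4→5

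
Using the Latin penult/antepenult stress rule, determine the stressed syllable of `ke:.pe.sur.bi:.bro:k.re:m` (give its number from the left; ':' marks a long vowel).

5

Classical Latin: stress the penult if heavy (long vowel or closed), else the antepenult.
Weights: 4 bi: H, 5 bro:k H, 6 re:m H.
The penult (syllable 5, bro:k) is heavy, so it takes stress.
Stress on syllable 5: ke:.pe.sur.bi:.ˈbro:k.re:m.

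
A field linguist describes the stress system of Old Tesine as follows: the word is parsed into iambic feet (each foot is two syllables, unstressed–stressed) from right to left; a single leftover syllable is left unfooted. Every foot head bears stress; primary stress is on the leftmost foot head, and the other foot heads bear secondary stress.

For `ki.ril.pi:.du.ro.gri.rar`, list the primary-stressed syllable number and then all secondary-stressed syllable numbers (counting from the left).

Parse right to left into iambic (σˈσ) feet: ki (ril.ˈpi:) (du.ˈro) (gri.ˈrar). Syllable 1 is left unfooted.
Foot heads (stressed positions): 3, 5, 7.
End Rule Leftmost: primary stress on the leftmost head = syllable 3.
Secondary stress on 5, 7: ki.ril.ˈpi:.du.ˌro.gri.ˌrar.

primary 3, secondary 5, 7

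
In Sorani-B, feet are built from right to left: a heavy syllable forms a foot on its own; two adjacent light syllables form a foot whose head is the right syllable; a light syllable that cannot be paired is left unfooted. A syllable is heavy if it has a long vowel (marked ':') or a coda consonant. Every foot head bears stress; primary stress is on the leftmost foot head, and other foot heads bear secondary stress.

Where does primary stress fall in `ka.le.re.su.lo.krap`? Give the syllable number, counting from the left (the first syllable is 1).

Weights: 1 ka L, 2 le L, 3 re L, 4 su L, 5 lo L, 6 krap H.
Parse right to left (heavy = foot alone; LL = one foot; stranded L unfooted): ka (le.ˈre) (su.ˈlo) (ˈkrap).
Foot heads: 3, 5, 6.
Primary stress on the leftmost head = syllable 3.
Primary stress: syllable 3 → ka.le.ˈre.su.lo.krap.

3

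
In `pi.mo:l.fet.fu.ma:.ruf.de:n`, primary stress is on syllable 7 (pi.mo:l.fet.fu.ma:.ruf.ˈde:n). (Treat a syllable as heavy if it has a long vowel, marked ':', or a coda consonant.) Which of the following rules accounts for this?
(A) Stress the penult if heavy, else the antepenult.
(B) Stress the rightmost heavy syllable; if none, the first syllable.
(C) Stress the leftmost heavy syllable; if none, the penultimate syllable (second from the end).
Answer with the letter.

B

Rule A → syllable 6 (observed: 7).
Rule B → syllable 7 ✓.
Rule C → syllable 2 (observed: 7).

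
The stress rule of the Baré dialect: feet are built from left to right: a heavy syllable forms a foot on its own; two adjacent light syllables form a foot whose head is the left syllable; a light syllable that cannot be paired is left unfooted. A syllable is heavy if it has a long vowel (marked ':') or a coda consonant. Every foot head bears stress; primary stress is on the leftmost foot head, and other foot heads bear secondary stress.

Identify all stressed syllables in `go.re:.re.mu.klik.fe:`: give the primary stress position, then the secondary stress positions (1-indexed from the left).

primary 2, secondary 3, 5, 6

Weights: 1 go L, 2 re: H, 3 re L, 4 mu L, 5 klik H, 6 fe: H.
Parse left to right (heavy = foot alone; LL = one foot; stranded L unfooted): go (ˈre:) (ˈre.mu) (ˈklik) (ˈfe:).
Foot heads: 2, 3, 5, 6.
Primary stress on the leftmost head = syllable 2.
Secondary stress on 3, 5, 6: go.ˈre:.ˌre.mu.ˌklik.ˌfe:.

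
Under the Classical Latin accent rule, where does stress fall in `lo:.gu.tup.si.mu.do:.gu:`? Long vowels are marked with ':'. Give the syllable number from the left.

6

Classical Latin: stress the penult if heavy (long vowel or closed), else the antepenult.
Weights: 5 mu L, 6 do: H, 7 gu: H.
The penult (syllable 6, do:) is heavy, so it takes stress.
Stress on syllable 6: lo:.gu.tup.si.mu.ˈdo:.gu:.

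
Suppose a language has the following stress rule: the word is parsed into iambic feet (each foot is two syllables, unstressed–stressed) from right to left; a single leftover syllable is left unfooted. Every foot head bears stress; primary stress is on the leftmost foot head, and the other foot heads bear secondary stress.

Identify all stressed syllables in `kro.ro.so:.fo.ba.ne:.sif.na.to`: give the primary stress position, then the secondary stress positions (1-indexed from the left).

Parse right to left into iambic (σˈσ) feet: kro (ro.ˈso:) (fo.ˈba) (ne:.ˈsif) (na.ˈto). Syllable 1 is left unfooted.
Foot heads (stressed positions): 3, 5, 7, 9.
End Rule Leftmost: primary stress on the leftmost head = syllable 3.
Secondary stress on 5, 7, 9: kro.ro.ˈso:.fo.ˌba.ne:.ˌsif.na.ˌto.

primary 3, secondary 5, 7, 9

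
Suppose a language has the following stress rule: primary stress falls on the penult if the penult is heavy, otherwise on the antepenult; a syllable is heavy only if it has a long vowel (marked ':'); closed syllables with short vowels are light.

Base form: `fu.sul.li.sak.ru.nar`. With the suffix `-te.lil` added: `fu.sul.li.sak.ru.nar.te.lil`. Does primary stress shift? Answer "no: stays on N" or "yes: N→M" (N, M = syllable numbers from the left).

Base `fu.sul.li.sak.ru.nar` (6 syllables):
  Weights: 4 sak L, 5 ru L, 6 nar L.
  The penult (syllable 5, ru) is light, so stress falls on the antepenult (syllable 4, sak).
  → primary stress on syllable 4.
Suffixed `fu.sul.li.sak.ru.nar.te.lil` (8 syllables):
  Weights: 6 nar L, 7 te L, 8 lil L.
  The penult (syllable 7, te) is light, so stress falls on the antepenult (syllable 6, nar).
  → primary stress on syllable 6.

yes: 4→6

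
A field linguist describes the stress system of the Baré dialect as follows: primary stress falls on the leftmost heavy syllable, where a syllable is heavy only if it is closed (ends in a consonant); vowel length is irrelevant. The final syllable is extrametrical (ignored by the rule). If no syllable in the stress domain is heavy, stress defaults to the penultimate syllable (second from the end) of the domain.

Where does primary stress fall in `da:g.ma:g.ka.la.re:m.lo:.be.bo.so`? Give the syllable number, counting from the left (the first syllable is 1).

1

The final syllable (9, so) is extrametrical; the stress domain is syllables 1–8.
Weights: 1 da:g H, 2 ma:g H, 3 ka L, 4 la L, 5 re:m H, 6 lo: L, 7 be L, 8 bo L.
Heavy syllables in the domain: 1, 2, 5. The leftmost is syllable 1 (da:g).
Primary stress: syllable 1 → ˈda:g.ma:g.ka.la.re:m.lo:.be.bo.so.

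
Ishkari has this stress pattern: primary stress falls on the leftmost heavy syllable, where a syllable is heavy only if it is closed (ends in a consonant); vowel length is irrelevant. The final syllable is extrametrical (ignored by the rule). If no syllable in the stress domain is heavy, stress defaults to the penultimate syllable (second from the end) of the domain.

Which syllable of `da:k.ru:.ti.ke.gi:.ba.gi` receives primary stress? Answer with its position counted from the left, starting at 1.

The final syllable (7, gi) is extrametrical; the stress domain is syllables 1–6.
Weights: 1 da:k H, 2 ru: L, 3 ti L, 4 ke L, 5 gi: L, 6 ba L.
Heavy syllables in the domain: 1. The leftmost is syllable 1 (da:k).
Primary stress: syllable 1 → ˈda:k.ru:.ti.ke.gi:.ba.gi.

1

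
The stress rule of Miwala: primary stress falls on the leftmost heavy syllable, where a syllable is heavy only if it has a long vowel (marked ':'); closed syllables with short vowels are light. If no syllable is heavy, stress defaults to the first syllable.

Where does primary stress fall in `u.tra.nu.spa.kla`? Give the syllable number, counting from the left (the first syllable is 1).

Weights: 1 u L, 2 tra L, 3 nu L, 4 spa L, 5 kla L.
No heavy syllable in the domain; default to the first syllable = syllable 1.
Primary stress: syllable 1 → ˈu.tra.nu.spa.kla.

1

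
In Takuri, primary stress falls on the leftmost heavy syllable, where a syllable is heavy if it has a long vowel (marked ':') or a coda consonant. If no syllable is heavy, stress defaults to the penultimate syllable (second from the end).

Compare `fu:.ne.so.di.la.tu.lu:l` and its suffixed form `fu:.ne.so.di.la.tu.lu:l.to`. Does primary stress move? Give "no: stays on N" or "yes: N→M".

Base `fu:.ne.so.di.la.tu.lu:l` (7 syllables):
  Weights: 1 fu: H, 2 ne L, 3 so L, 4 di L, 5 la L, 6 tu L, 7 lu:l H.
  Heavy syllables in the domain: 1, 7. The leftmost is syllable 1 (fu:).
  → primary stress on syllable 1.
Suffixed `fu:.ne.so.di.la.tu.lu:l.to` (8 syllables):
  Weights: 1 fu: H, 2 ne L, 3 so L, 4 di L, 5 la L, 6 tu L, 7 lu:l H, 8 to L.
  Heavy syllables in the domain: 1, 7. The leftmost is syllable 1 (fu:).
  → primary stress on syllable 1.

no: stays on 1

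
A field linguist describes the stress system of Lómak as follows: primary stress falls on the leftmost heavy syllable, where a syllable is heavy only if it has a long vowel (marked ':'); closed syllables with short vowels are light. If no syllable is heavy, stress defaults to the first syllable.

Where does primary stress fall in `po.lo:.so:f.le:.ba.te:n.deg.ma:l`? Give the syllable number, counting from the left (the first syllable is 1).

2

Weights: 1 po L, 2 lo: H, 3 so:f H, 4 le: H, 5 ba L, 6 te:n H, 7 deg L, 8 ma:l H.
Heavy syllables in the domain: 2, 3, 4, 6, 8. The leftmost is syllable 2 (lo:).
Primary stress: syllable 2 → po.ˈlo:.so:f.le:.ba.te:n.deg.ma:l.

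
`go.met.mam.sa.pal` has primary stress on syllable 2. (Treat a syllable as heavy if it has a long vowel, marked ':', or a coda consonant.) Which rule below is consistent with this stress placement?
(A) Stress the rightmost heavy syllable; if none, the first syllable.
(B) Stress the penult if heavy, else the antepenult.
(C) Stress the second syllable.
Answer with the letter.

Rule A → syllable 5 (observed: 2).
Rule B → syllable 3 (observed: 2).
Rule C → syllable 2 ✓.

C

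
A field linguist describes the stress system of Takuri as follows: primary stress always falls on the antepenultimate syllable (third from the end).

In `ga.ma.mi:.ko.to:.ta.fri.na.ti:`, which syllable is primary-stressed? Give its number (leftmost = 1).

7

The word has 9 syllables; the antepenultimate syllable (third from the end) is syllable 7 (fri).
Primary stress: syllable 7 → ga.ma.mi:.ko.to:.ta.ˈfri.na.ti:.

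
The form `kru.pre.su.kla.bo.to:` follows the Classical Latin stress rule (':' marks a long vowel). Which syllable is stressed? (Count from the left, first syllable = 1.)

4

Classical Latin: stress the penult if heavy (long vowel or closed), else the antepenult.
Weights: 4 kla L, 5 bo L, 6 to: H.
The penult (syllable 5, bo) is light, so stress falls on the antepenult (syllable 4, kla).
Stress on syllable 4: kru.pre.su.ˈkla.bo.to:.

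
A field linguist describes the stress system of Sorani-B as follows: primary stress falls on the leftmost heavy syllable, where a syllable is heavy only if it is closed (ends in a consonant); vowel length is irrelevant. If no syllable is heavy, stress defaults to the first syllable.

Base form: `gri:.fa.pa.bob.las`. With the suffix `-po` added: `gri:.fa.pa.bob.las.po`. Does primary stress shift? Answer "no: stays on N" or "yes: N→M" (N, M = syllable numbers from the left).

no: stays on 4

Base `gri:.fa.pa.bob.las` (5 syllables):
  Weights: 1 gri: L, 2 fa L, 3 pa L, 4 bob H, 5 las H.
  Heavy syllables in the domain: 4, 5. The leftmost is syllable 4 (bob).
  → primary stress on syllable 4.
Suffixed `gri:.fa.pa.bob.las.po` (6 syllables):
  Weights: 1 gri: L, 2 fa L, 3 pa L, 4 bob H, 5 las H, 6 po L.
  Heavy syllables in the domain: 4, 5. The leftmost is syllable 4 (bob).
  → primary stress on syllable 4.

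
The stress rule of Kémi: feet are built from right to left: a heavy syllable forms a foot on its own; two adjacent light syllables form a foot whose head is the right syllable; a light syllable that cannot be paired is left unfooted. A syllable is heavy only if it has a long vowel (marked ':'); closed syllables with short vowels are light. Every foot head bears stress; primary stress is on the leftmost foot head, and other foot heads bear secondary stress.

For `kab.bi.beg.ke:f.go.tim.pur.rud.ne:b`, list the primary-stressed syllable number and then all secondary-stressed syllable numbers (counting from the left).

Weights: 1 kab L, 2 bi L, 3 beg L, 4 ke:f H, 5 go L, 6 tim L, 7 pur L, 8 rud L, 9 ne:b H.
Parse right to left (heavy = foot alone; LL = one foot; stranded L unfooted): kab (bi.ˈbeg) (ˈke:f) (go.ˈtim) (pur.ˈrud) (ˈne:b).
Foot heads: 3, 4, 6, 8, 9.
Primary stress on the leftmost head = syllable 3.
Secondary stress on 4, 6, 8, 9: kab.bi.ˈbeg.ˌke:f.go.ˌtim.pur.ˌrud.ˌne:b.

primary 3, secondary 4, 6, 8, 9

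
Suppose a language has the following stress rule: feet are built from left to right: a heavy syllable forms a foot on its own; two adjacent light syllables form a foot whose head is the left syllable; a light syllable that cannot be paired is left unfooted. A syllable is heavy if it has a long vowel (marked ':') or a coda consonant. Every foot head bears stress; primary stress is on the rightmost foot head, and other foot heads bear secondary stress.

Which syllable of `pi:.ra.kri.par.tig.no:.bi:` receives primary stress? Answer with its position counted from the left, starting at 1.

Weights: 1 pi: H, 2 ra L, 3 kri L, 4 par H, 5 tig H, 6 no: H, 7 bi: H.
Parse left to right (heavy = foot alone; LL = one foot; stranded L unfooted): (ˈpi:) (ˈra.kri) (ˈpar) (ˈtig) (ˈno:) (ˈbi:).
Foot heads: 1, 2, 4, 5, 6, 7.
Primary stress on the rightmost head = syllable 7.
Primary stress: syllable 7 → pi:.ra.kri.par.tig.no:.ˈbi:.

7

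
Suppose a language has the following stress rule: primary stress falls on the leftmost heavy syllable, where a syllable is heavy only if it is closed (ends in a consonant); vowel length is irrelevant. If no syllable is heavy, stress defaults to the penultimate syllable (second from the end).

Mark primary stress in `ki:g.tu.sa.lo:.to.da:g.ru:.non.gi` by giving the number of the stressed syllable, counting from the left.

1

Weights: 1 ki:g H, 2 tu L, 3 sa L, 4 lo: L, 5 to L, 6 da:g H, 7 ru: L, 8 non H, 9 gi L.
Heavy syllables in the domain: 1, 6, 8. The leftmost is syllable 1 (ki:g).
Primary stress: syllable 1 → ˈki:g.tu.sa.lo:.to.da:g.ru:.non.gi.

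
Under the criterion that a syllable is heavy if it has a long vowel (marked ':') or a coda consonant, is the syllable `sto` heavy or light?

`sto`: short vowel, open (no coda). Short vowel, open → light.

light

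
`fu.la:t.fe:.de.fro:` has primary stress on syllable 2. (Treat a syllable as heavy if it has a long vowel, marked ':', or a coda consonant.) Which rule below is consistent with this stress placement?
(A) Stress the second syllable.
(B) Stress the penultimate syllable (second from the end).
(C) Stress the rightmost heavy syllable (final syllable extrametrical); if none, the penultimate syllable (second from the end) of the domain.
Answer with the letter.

A

Rule A → syllable 2 ✓.
Rule B → syllable 4 (observed: 2).
Rule C → syllable 3 (observed: 2).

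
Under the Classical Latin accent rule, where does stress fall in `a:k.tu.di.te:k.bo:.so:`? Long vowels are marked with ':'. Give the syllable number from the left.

5

Classical Latin: stress the penult if heavy (long vowel or closed), else the antepenult.
Weights: 4 te:k H, 5 bo: H, 6 so: H.
The penult (syllable 5, bo:) is heavy, so it takes stress.
Stress on syllable 5: a:k.tu.di.te:k.ˈbo:.so:.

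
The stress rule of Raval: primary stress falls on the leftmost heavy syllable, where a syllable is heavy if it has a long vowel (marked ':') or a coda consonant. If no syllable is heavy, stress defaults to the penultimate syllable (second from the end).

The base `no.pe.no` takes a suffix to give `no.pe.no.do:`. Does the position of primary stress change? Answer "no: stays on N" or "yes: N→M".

yes: 2→4

Base `no.pe.no` (3 syllables):
  Weights: 1 no L, 2 pe L, 3 no L.
  No heavy syllable in the domain; default to the penultimate syllable (second from the end) = syllable 2.
  → primary stress on syllable 2.
Suffixed `no.pe.no.do:` (4 syllables):
  Weights: 1 no L, 2 pe L, 3 no L, 4 do: H.
  Heavy syllables in the domain: 4. The leftmost is syllable 4 (do:).
  → primary stress on syllable 4.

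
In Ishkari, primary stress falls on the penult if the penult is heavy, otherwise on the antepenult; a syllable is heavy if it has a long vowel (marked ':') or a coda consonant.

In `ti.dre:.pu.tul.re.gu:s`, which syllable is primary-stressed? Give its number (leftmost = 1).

4

Weights: 4 tul H, 5 re L, 6 gu:s H.
The penult (syllable 5, re) is light, so stress falls on the antepenult (syllable 4, tul).
Primary stress: syllable 4 → ti.dre:.pu.ˈtul.re.gu:s.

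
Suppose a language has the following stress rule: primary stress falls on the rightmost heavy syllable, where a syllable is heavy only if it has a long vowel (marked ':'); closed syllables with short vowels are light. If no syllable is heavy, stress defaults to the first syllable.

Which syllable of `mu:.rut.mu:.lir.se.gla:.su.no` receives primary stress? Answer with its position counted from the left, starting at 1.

6

Weights: 1 mu: H, 2 rut L, 3 mu: H, 4 lir L, 5 se L, 6 gla: H, 7 su L, 8 no L.
Heavy syllables in the domain: 1, 3, 6. The rightmost is syllable 6 (gla:).
Primary stress: syllable 6 → mu:.rut.mu:.lir.se.ˈgla:.su.no.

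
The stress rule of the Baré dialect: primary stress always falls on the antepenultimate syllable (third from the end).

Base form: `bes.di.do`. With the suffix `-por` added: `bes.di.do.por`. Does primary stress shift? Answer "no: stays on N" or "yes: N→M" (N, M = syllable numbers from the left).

Base `bes.di.do` (3 syllables):
  The word has 3 syllables; the antepenultimate syllable (third from the end) is syllable 1 (bes).
  → primary stress on syllable 1.
Suffixed `bes.di.do.por` (4 syllables):
  The word has 4 syllables; the antepenultimate syllable (third from the end) is syllable 2 (di).
  → primary stress on syllable 2.

yes: 1→2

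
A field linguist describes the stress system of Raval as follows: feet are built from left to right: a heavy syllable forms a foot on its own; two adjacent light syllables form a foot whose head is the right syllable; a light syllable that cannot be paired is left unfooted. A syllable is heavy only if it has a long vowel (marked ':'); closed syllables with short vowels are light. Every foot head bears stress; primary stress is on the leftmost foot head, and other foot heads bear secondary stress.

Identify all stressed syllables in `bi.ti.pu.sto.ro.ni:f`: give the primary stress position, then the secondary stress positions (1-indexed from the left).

Weights: 1 bi L, 2 ti L, 3 pu L, 4 sto L, 5 ro L, 6 ni:f H.
Parse left to right (heavy = foot alone; LL = one foot; stranded L unfooted): (bi.ˈti) (pu.ˈsto) ro (ˈni:f).
Foot heads: 2, 4, 6.
Primary stress on the leftmost head = syllable 2.
Secondary stress on 4, 6: bi.ˈti.pu.ˌsto.ro.ˌni:f.

primary 2, secondary 4, 6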